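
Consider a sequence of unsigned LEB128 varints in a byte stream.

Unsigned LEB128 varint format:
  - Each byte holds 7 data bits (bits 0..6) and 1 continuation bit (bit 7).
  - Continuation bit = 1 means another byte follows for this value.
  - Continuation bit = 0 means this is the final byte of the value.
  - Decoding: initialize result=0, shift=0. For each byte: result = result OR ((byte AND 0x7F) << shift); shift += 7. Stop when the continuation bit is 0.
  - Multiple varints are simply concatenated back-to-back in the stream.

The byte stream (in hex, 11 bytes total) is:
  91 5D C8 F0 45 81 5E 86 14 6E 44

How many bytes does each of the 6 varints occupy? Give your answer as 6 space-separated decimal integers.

Answer: 2 3 2 2 1 1

Derivation:
  byte[0]=0x91 cont=1 payload=0x11=17: acc |= 17<<0 -> acc=17 shift=7
  byte[1]=0x5D cont=0 payload=0x5D=93: acc |= 93<<7 -> acc=11921 shift=14 [end]
Varint 1: bytes[0:2] = 91 5D -> value 11921 (2 byte(s))
  byte[2]=0xC8 cont=1 payload=0x48=72: acc |= 72<<0 -> acc=72 shift=7
  byte[3]=0xF0 cont=1 payload=0x70=112: acc |= 112<<7 -> acc=14408 shift=14
  byte[4]=0x45 cont=0 payload=0x45=69: acc |= 69<<14 -> acc=1144904 shift=21 [end]
Varint 2: bytes[2:5] = C8 F0 45 -> value 1144904 (3 byte(s))
  byte[5]=0x81 cont=1 payload=0x01=1: acc |= 1<<0 -> acc=1 shift=7
  byte[6]=0x5E cont=0 payload=0x5E=94: acc |= 94<<7 -> acc=12033 shift=14 [end]
Varint 3: bytes[5:7] = 81 5E -> value 12033 (2 byte(s))
  byte[7]=0x86 cont=1 payload=0x06=6: acc |= 6<<0 -> acc=6 shift=7
  byte[8]=0x14 cont=0 payload=0x14=20: acc |= 20<<7 -> acc=2566 shift=14 [end]
Varint 4: bytes[7:9] = 86 14 -> value 2566 (2 byte(s))
  byte[9]=0x6E cont=0 payload=0x6E=110: acc |= 110<<0 -> acc=110 shift=7 [end]
Varint 5: bytes[9:10] = 6E -> value 110 (1 byte(s))
  byte[10]=0x44 cont=0 payload=0x44=68: acc |= 68<<0 -> acc=68 shift=7 [end]
Varint 6: bytes[10:11] = 44 -> value 68 (1 byte(s))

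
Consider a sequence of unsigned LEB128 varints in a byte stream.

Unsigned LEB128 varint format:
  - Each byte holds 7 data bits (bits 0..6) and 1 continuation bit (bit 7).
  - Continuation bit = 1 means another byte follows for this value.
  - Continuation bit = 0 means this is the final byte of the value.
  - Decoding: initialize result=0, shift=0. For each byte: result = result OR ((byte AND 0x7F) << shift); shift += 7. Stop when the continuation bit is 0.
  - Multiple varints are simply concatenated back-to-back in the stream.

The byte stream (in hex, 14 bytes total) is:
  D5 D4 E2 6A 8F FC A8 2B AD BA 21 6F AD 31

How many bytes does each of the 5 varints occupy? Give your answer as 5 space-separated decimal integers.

  byte[0]=0xD5 cont=1 payload=0x55=85: acc |= 85<<0 -> acc=85 shift=7
  byte[1]=0xD4 cont=1 payload=0x54=84: acc |= 84<<7 -> acc=10837 shift=14
  byte[2]=0xE2 cont=1 payload=0x62=98: acc |= 98<<14 -> acc=1616469 shift=21
  byte[3]=0x6A cont=0 payload=0x6A=106: acc |= 106<<21 -> acc=223914581 shift=28 [end]
Varint 1: bytes[0:4] = D5 D4 E2 6A -> value 223914581 (4 byte(s))
  byte[4]=0x8F cont=1 payload=0x0F=15: acc |= 15<<0 -> acc=15 shift=7
  byte[5]=0xFC cont=1 payload=0x7C=124: acc |= 124<<7 -> acc=15887 shift=14
  byte[6]=0xA8 cont=1 payload=0x28=40: acc |= 40<<14 -> acc=671247 shift=21
  byte[7]=0x2B cont=0 payload=0x2B=43: acc |= 43<<21 -> acc=90848783 shift=28 [end]
Varint 2: bytes[4:8] = 8F FC A8 2B -> value 90848783 (4 byte(s))
  byte[8]=0xAD cont=1 payload=0x2D=45: acc |= 45<<0 -> acc=45 shift=7
  byte[9]=0xBA cont=1 payload=0x3A=58: acc |= 58<<7 -> acc=7469 shift=14
  byte[10]=0x21 cont=0 payload=0x21=33: acc |= 33<<14 -> acc=548141 shift=21 [end]
Varint 3: bytes[8:11] = AD BA 21 -> value 548141 (3 byte(s))
  byte[11]=0x6F cont=0 payload=0x6F=111: acc |= 111<<0 -> acc=111 shift=7 [end]
Varint 4: bytes[11:12] = 6F -> value 111 (1 byte(s))
  byte[12]=0xAD cont=1 payload=0x2D=45: acc |= 45<<0 -> acc=45 shift=7
  byte[13]=0x31 cont=0 payload=0x31=49: acc |= 49<<7 -> acc=6317 shift=14 [end]
Varint 5: bytes[12:14] = AD 31 -> value 6317 (2 byte(s))

Answer: 4 4 3 1 2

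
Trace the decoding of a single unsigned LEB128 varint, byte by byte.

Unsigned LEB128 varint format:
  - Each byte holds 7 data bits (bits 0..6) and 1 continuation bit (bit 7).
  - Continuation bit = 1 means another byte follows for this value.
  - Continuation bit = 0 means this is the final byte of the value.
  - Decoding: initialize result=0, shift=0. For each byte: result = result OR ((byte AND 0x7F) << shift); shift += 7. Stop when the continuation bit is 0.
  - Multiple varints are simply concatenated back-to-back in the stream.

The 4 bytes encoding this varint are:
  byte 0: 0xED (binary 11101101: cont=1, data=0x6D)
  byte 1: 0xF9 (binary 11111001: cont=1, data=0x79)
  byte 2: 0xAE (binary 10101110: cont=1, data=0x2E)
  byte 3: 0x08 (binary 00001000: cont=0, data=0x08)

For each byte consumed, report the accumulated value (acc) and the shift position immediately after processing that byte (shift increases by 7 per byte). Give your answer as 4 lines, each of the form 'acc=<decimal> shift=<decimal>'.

byte 0=0xED: payload=0x6D=109, contrib = 109<<0 = 109; acc -> 109, shift -> 7
byte 1=0xF9: payload=0x79=121, contrib = 121<<7 = 15488; acc -> 15597, shift -> 14
byte 2=0xAE: payload=0x2E=46, contrib = 46<<14 = 753664; acc -> 769261, shift -> 21
byte 3=0x08: payload=0x08=8, contrib = 8<<21 = 16777216; acc -> 17546477, shift -> 28

Answer: acc=109 shift=7
acc=15597 shift=14
acc=769261 shift=21
acc=17546477 shift=28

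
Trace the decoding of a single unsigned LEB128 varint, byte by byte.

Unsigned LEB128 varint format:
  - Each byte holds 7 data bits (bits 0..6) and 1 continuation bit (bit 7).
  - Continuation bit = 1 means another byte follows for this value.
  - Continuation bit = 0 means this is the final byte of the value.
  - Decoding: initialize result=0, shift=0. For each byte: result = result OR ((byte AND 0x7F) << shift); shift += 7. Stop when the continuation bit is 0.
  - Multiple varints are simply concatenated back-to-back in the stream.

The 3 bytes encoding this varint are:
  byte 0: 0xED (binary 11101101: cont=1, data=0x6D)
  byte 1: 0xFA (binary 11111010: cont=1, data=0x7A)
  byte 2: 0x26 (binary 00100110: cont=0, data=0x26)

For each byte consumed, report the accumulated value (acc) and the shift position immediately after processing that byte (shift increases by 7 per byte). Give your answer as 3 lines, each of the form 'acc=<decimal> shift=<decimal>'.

Answer: acc=109 shift=7
acc=15725 shift=14
acc=638317 shift=21

Derivation:
byte 0=0xED: payload=0x6D=109, contrib = 109<<0 = 109; acc -> 109, shift -> 7
byte 1=0xFA: payload=0x7A=122, contrib = 122<<7 = 15616; acc -> 15725, shift -> 14
byte 2=0x26: payload=0x26=38, contrib = 38<<14 = 622592; acc -> 638317, shift -> 21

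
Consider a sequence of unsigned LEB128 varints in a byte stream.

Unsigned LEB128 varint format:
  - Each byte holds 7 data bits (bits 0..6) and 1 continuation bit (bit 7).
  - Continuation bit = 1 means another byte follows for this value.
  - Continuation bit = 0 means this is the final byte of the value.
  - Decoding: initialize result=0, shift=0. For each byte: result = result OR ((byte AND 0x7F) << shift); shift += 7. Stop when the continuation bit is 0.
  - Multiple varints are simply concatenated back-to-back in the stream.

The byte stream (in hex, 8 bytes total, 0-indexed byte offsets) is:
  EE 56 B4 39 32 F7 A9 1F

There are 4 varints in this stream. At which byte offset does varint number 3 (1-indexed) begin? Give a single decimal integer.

Answer: 4

Derivation:
  byte[0]=0xEE cont=1 payload=0x6E=110: acc |= 110<<0 -> acc=110 shift=7
  byte[1]=0x56 cont=0 payload=0x56=86: acc |= 86<<7 -> acc=11118 shift=14 [end]
Varint 1: bytes[0:2] = EE 56 -> value 11118 (2 byte(s))
  byte[2]=0xB4 cont=1 payload=0x34=52: acc |= 52<<0 -> acc=52 shift=7
  byte[3]=0x39 cont=0 payload=0x39=57: acc |= 57<<7 -> acc=7348 shift=14 [end]
Varint 2: bytes[2:4] = B4 39 -> value 7348 (2 byte(s))
  byte[4]=0x32 cont=0 payload=0x32=50: acc |= 50<<0 -> acc=50 shift=7 [end]
Varint 3: bytes[4:5] = 32 -> value 50 (1 byte(s))
  byte[5]=0xF7 cont=1 payload=0x77=119: acc |= 119<<0 -> acc=119 shift=7
  byte[6]=0xA9 cont=1 payload=0x29=41: acc |= 41<<7 -> acc=5367 shift=14
  byte[7]=0x1F cont=0 payload=0x1F=31: acc |= 31<<14 -> acc=513271 shift=21 [end]
Varint 4: bytes[5:8] = F7 A9 1F -> value 513271 (3 byte(s))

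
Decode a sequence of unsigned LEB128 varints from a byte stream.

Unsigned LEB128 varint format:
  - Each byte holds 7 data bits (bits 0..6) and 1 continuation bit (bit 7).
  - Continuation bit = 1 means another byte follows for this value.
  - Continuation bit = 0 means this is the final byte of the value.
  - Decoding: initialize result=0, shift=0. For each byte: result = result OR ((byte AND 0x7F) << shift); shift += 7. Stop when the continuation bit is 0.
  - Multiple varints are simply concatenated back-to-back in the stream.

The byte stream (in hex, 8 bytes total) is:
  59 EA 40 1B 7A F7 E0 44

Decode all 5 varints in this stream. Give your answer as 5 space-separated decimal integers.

Answer: 89 8298 27 122 1126519

Derivation:
  byte[0]=0x59 cont=0 payload=0x59=89: acc |= 89<<0 -> acc=89 shift=7 [end]
Varint 1: bytes[0:1] = 59 -> value 89 (1 byte(s))
  byte[1]=0xEA cont=1 payload=0x6A=106: acc |= 106<<0 -> acc=106 shift=7
  byte[2]=0x40 cont=0 payload=0x40=64: acc |= 64<<7 -> acc=8298 shift=14 [end]
Varint 2: bytes[1:3] = EA 40 -> value 8298 (2 byte(s))
  byte[3]=0x1B cont=0 payload=0x1B=27: acc |= 27<<0 -> acc=27 shift=7 [end]
Varint 3: bytes[3:4] = 1B -> value 27 (1 byte(s))
  byte[4]=0x7A cont=0 payload=0x7A=122: acc |= 122<<0 -> acc=122 shift=7 [end]
Varint 4: bytes[4:5] = 7A -> value 122 (1 byte(s))
  byte[5]=0xF7 cont=1 payload=0x77=119: acc |= 119<<0 -> acc=119 shift=7
  byte[6]=0xE0 cont=1 payload=0x60=96: acc |= 96<<7 -> acc=12407 shift=14
  byte[7]=0x44 cont=0 payload=0x44=68: acc |= 68<<14 -> acc=1126519 shift=21 [end]
Varint 5: bytes[5:8] = F7 E0 44 -> value 1126519 (3 byte(s))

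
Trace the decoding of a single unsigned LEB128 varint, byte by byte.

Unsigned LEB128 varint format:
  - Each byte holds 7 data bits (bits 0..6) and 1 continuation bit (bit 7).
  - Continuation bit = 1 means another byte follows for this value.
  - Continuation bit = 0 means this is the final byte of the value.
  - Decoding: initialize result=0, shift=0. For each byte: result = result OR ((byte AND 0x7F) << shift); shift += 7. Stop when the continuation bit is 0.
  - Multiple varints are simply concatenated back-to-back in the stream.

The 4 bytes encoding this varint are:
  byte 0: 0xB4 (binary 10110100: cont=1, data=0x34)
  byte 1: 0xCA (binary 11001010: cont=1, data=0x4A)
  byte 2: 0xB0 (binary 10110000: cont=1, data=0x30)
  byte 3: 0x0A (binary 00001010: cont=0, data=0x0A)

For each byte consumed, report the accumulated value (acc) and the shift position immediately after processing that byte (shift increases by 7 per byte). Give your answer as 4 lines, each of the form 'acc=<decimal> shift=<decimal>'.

byte 0=0xB4: payload=0x34=52, contrib = 52<<0 = 52; acc -> 52, shift -> 7
byte 1=0xCA: payload=0x4A=74, contrib = 74<<7 = 9472; acc -> 9524, shift -> 14
byte 2=0xB0: payload=0x30=48, contrib = 48<<14 = 786432; acc -> 795956, shift -> 21
byte 3=0x0A: payload=0x0A=10, contrib = 10<<21 = 20971520; acc -> 21767476, shift -> 28

Answer: acc=52 shift=7
acc=9524 shift=14
acc=795956 shift=21
acc=21767476 shift=28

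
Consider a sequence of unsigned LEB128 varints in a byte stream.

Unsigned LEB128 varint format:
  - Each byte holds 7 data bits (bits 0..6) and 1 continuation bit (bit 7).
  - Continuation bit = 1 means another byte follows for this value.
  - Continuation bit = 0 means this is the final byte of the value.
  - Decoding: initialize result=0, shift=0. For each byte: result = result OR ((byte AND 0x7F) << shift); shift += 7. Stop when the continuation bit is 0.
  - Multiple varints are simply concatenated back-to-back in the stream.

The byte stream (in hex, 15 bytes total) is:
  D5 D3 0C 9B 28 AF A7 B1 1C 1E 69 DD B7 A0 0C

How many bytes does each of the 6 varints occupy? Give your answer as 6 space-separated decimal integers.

Answer: 3 2 4 1 1 4

Derivation:
  byte[0]=0xD5 cont=1 payload=0x55=85: acc |= 85<<0 -> acc=85 shift=7
  byte[1]=0xD3 cont=1 payload=0x53=83: acc |= 83<<7 -> acc=10709 shift=14
  byte[2]=0x0C cont=0 payload=0x0C=12: acc |= 12<<14 -> acc=207317 shift=21 [end]
Varint 1: bytes[0:3] = D5 D3 0C -> value 207317 (3 byte(s))
  byte[3]=0x9B cont=1 payload=0x1B=27: acc |= 27<<0 -> acc=27 shift=7
  byte[4]=0x28 cont=0 payload=0x28=40: acc |= 40<<7 -> acc=5147 shift=14 [end]
Varint 2: bytes[3:5] = 9B 28 -> value 5147 (2 byte(s))
  byte[5]=0xAF cont=1 payload=0x2F=47: acc |= 47<<0 -> acc=47 shift=7
  byte[6]=0xA7 cont=1 payload=0x27=39: acc |= 39<<7 -> acc=5039 shift=14
  byte[7]=0xB1 cont=1 payload=0x31=49: acc |= 49<<14 -> acc=807855 shift=21
  byte[8]=0x1C cont=0 payload=0x1C=28: acc |= 28<<21 -> acc=59528111 shift=28 [end]
Varint 3: bytes[5:9] = AF A7 B1 1C -> value 59528111 (4 byte(s))
  byte[9]=0x1E cont=0 payload=0x1E=30: acc |= 30<<0 -> acc=30 shift=7 [end]
Varint 4: bytes[9:10] = 1E -> value 30 (1 byte(s))
  byte[10]=0x69 cont=0 payload=0x69=105: acc |= 105<<0 -> acc=105 shift=7 [end]
Varint 5: bytes[10:11] = 69 -> value 105 (1 byte(s))
  byte[11]=0xDD cont=1 payload=0x5D=93: acc |= 93<<0 -> acc=93 shift=7
  byte[12]=0xB7 cont=1 payload=0x37=55: acc |= 55<<7 -> acc=7133 shift=14
  byte[13]=0xA0 cont=1 payload=0x20=32: acc |= 32<<14 -> acc=531421 shift=21
  byte[14]=0x0C cont=0 payload=0x0C=12: acc |= 12<<21 -> acc=25697245 shift=28 [end]
Varint 6: bytes[11:15] = DD B7 A0 0C -> value 25697245 (4 byte(s))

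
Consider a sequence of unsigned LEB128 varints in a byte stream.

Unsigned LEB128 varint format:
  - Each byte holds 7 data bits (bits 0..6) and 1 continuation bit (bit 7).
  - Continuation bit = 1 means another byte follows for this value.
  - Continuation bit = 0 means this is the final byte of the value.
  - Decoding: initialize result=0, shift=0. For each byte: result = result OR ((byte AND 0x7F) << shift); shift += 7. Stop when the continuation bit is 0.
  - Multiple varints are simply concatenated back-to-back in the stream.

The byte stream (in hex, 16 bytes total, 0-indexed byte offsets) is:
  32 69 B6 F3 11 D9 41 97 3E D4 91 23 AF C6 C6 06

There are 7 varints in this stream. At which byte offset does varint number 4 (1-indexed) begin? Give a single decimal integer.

Answer: 5

Derivation:
  byte[0]=0x32 cont=0 payload=0x32=50: acc |= 50<<0 -> acc=50 shift=7 [end]
Varint 1: bytes[0:1] = 32 -> value 50 (1 byte(s))
  byte[1]=0x69 cont=0 payload=0x69=105: acc |= 105<<0 -> acc=105 shift=7 [end]
Varint 2: bytes[1:2] = 69 -> value 105 (1 byte(s))
  byte[2]=0xB6 cont=1 payload=0x36=54: acc |= 54<<0 -> acc=54 shift=7
  byte[3]=0xF3 cont=1 payload=0x73=115: acc |= 115<<7 -> acc=14774 shift=14
  byte[4]=0x11 cont=0 payload=0x11=17: acc |= 17<<14 -> acc=293302 shift=21 [end]
Varint 3: bytes[2:5] = B6 F3 11 -> value 293302 (3 byte(s))
  byte[5]=0xD9 cont=1 payload=0x59=89: acc |= 89<<0 -> acc=89 shift=7
  byte[6]=0x41 cont=0 payload=0x41=65: acc |= 65<<7 -> acc=8409 shift=14 [end]
Varint 4: bytes[5:7] = D9 41 -> value 8409 (2 byte(s))
  byte[7]=0x97 cont=1 payload=0x17=23: acc |= 23<<0 -> acc=23 shift=7
  byte[8]=0x3E cont=0 payload=0x3E=62: acc |= 62<<7 -> acc=7959 shift=14 [end]
Varint 5: bytes[7:9] = 97 3E -> value 7959 (2 byte(s))
  byte[9]=0xD4 cont=1 payload=0x54=84: acc |= 84<<0 -> acc=84 shift=7
  byte[10]=0x91 cont=1 payload=0x11=17: acc |= 17<<7 -> acc=2260 shift=14
  byte[11]=0x23 cont=0 payload=0x23=35: acc |= 35<<14 -> acc=575700 shift=21 [end]
Varint 6: bytes[9:12] = D4 91 23 -> value 575700 (3 byte(s))
  byte[12]=0xAF cont=1 payload=0x2F=47: acc |= 47<<0 -> acc=47 shift=7
  byte[13]=0xC6 cont=1 payload=0x46=70: acc |= 70<<7 -> acc=9007 shift=14
  byte[14]=0xC6 cont=1 payload=0x46=70: acc |= 70<<14 -> acc=1155887 shift=21
  byte[15]=0x06 cont=0 payload=0x06=6: acc |= 6<<21 -> acc=13738799 shift=28 [end]
Varint 7: bytes[12:16] = AF C6 C6 06 -> value 13738799 (4 byte(s))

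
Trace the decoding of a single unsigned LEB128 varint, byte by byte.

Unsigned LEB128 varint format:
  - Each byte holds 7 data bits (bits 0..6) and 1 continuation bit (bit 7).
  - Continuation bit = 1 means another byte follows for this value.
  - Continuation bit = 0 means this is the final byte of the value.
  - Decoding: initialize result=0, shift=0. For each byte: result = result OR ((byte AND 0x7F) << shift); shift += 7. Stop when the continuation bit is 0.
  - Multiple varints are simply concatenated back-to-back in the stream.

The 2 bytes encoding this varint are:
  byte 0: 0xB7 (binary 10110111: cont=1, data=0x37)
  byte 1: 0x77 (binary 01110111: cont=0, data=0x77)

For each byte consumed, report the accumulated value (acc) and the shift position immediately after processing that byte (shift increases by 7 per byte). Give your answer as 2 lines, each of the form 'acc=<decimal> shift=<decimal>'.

byte 0=0xB7: payload=0x37=55, contrib = 55<<0 = 55; acc -> 55, shift -> 7
byte 1=0x77: payload=0x77=119, contrib = 119<<7 = 15232; acc -> 15287, shift -> 14

Answer: acc=55 shift=7
acc=15287 shift=14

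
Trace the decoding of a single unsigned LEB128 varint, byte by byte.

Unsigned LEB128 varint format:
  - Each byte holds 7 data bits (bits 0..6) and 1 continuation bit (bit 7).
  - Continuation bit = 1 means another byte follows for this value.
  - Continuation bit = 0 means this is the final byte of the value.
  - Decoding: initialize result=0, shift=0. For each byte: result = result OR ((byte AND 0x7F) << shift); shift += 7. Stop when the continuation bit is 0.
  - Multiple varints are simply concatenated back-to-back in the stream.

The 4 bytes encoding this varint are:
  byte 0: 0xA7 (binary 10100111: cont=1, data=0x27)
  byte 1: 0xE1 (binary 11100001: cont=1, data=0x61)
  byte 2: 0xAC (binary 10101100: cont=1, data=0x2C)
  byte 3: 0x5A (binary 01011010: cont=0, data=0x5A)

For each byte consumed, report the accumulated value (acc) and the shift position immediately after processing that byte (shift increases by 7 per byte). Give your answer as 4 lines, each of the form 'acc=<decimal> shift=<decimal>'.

Answer: acc=39 shift=7
acc=12455 shift=14
acc=733351 shift=21
acc=189477031 shift=28

Derivation:
byte 0=0xA7: payload=0x27=39, contrib = 39<<0 = 39; acc -> 39, shift -> 7
byte 1=0xE1: payload=0x61=97, contrib = 97<<7 = 12416; acc -> 12455, shift -> 14
byte 2=0xAC: payload=0x2C=44, contrib = 44<<14 = 720896; acc -> 733351, shift -> 21
byte 3=0x5A: payload=0x5A=90, contrib = 90<<21 = 188743680; acc -> 189477031, shift -> 28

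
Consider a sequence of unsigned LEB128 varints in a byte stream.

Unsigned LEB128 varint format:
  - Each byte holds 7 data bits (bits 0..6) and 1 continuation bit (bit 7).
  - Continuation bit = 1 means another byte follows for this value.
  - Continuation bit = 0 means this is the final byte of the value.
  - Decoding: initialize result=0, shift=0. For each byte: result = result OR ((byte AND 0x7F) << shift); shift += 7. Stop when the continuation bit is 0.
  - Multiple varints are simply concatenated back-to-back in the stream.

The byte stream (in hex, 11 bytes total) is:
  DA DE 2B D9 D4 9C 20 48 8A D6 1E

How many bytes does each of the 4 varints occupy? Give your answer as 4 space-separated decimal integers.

  byte[0]=0xDA cont=1 payload=0x5A=90: acc |= 90<<0 -> acc=90 shift=7
  byte[1]=0xDE cont=1 payload=0x5E=94: acc |= 94<<7 -> acc=12122 shift=14
  byte[2]=0x2B cont=0 payload=0x2B=43: acc |= 43<<14 -> acc=716634 shift=21 [end]
Varint 1: bytes[0:3] = DA DE 2B -> value 716634 (3 byte(s))
  byte[3]=0xD9 cont=1 payload=0x59=89: acc |= 89<<0 -> acc=89 shift=7
  byte[4]=0xD4 cont=1 payload=0x54=84: acc |= 84<<7 -> acc=10841 shift=14
  byte[5]=0x9C cont=1 payload=0x1C=28: acc |= 28<<14 -> acc=469593 shift=21
  byte[6]=0x20 cont=0 payload=0x20=32: acc |= 32<<21 -> acc=67578457 shift=28 [end]
Varint 2: bytes[3:7] = D9 D4 9C 20 -> value 67578457 (4 byte(s))
  byte[7]=0x48 cont=0 payload=0x48=72: acc |= 72<<0 -> acc=72 shift=7 [end]
Varint 3: bytes[7:8] = 48 -> value 72 (1 byte(s))
  byte[8]=0x8A cont=1 payload=0x0A=10: acc |= 10<<0 -> acc=10 shift=7
  byte[9]=0xD6 cont=1 payload=0x56=86: acc |= 86<<7 -> acc=11018 shift=14
  byte[10]=0x1E cont=0 payload=0x1E=30: acc |= 30<<14 -> acc=502538 shift=21 [end]
Varint 4: bytes[8:11] = 8A D6 1E -> value 502538 (3 byte(s))

Answer: 3 4 1 3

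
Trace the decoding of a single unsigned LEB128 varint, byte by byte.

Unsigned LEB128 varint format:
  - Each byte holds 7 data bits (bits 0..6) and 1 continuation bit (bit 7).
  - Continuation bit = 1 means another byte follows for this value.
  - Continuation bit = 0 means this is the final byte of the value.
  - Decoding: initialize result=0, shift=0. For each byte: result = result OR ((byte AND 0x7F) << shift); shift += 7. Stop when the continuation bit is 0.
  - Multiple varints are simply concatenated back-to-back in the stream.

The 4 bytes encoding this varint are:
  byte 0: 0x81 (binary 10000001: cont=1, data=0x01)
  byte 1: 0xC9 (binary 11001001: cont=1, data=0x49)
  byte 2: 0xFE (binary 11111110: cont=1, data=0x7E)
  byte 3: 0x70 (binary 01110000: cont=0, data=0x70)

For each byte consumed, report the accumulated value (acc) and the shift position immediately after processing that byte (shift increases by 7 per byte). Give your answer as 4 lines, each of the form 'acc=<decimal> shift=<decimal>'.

byte 0=0x81: payload=0x01=1, contrib = 1<<0 = 1; acc -> 1, shift -> 7
byte 1=0xC9: payload=0x49=73, contrib = 73<<7 = 9344; acc -> 9345, shift -> 14
byte 2=0xFE: payload=0x7E=126, contrib = 126<<14 = 2064384; acc -> 2073729, shift -> 21
byte 3=0x70: payload=0x70=112, contrib = 112<<21 = 234881024; acc -> 236954753, shift -> 28

Answer: acc=1 shift=7
acc=9345 shift=14
acc=2073729 shift=21
acc=236954753 shift=28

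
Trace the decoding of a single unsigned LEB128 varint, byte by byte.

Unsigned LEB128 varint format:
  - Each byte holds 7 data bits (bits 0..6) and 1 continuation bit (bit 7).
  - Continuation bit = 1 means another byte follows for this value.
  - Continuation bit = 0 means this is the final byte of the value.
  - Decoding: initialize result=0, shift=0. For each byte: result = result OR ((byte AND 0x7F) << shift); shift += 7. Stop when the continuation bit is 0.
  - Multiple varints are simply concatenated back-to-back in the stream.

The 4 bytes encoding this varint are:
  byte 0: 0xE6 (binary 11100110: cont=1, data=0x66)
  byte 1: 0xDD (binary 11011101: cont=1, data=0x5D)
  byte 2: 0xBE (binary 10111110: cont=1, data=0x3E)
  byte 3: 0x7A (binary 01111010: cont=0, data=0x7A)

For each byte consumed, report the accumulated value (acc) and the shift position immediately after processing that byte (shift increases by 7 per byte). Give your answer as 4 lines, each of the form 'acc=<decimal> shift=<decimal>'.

Answer: acc=102 shift=7
acc=12006 shift=14
acc=1027814 shift=21
acc=256880358 shift=28

Derivation:
byte 0=0xE6: payload=0x66=102, contrib = 102<<0 = 102; acc -> 102, shift -> 7
byte 1=0xDD: payload=0x5D=93, contrib = 93<<7 = 11904; acc -> 12006, shift -> 14
byte 2=0xBE: payload=0x3E=62, contrib = 62<<14 = 1015808; acc -> 1027814, shift -> 21
byte 3=0x7A: payload=0x7A=122, contrib = 122<<21 = 255852544; acc -> 256880358, shift -> 28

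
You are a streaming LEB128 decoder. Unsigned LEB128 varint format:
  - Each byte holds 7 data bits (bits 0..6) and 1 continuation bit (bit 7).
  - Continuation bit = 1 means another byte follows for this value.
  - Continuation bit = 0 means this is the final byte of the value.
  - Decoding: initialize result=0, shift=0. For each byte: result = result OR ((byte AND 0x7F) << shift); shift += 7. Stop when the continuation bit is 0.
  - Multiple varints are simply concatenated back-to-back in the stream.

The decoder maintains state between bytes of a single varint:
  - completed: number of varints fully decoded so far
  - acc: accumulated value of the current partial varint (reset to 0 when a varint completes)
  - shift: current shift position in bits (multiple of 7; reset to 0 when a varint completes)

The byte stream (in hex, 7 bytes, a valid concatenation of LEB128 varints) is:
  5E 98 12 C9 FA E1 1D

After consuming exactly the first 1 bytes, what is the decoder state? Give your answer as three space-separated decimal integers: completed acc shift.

byte[0]=0x5E cont=0 payload=0x5E: varint #1 complete (value=94); reset -> completed=1 acc=0 shift=0

Answer: 1 0 0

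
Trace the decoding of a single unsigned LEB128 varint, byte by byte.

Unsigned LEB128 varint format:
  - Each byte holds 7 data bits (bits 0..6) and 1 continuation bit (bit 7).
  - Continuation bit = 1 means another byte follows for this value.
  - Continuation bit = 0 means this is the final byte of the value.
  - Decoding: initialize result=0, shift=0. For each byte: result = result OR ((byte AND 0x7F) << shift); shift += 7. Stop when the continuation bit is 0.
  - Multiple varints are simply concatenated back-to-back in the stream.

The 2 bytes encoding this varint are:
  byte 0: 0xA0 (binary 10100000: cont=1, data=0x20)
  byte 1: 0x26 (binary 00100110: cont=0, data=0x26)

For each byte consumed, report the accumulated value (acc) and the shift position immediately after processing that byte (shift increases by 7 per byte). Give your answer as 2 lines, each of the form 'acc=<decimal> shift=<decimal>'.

byte 0=0xA0: payload=0x20=32, contrib = 32<<0 = 32; acc -> 32, shift -> 7
byte 1=0x26: payload=0x26=38, contrib = 38<<7 = 4864; acc -> 4896, shift -> 14

Answer: acc=32 shift=7
acc=4896 shift=14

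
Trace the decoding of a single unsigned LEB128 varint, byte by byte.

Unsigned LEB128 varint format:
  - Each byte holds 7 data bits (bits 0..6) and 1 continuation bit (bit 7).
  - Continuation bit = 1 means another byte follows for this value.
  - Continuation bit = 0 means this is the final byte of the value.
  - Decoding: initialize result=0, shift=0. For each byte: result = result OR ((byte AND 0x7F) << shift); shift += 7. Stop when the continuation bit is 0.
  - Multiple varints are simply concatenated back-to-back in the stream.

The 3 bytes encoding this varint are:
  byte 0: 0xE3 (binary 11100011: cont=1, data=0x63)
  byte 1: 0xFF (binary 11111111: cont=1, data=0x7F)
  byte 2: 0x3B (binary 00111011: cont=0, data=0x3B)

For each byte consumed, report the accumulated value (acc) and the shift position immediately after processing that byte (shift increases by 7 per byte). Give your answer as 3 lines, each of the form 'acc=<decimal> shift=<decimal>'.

byte 0=0xE3: payload=0x63=99, contrib = 99<<0 = 99; acc -> 99, shift -> 7
byte 1=0xFF: payload=0x7F=127, contrib = 127<<7 = 16256; acc -> 16355, shift -> 14
byte 2=0x3B: payload=0x3B=59, contrib = 59<<14 = 966656; acc -> 983011, shift -> 21

Answer: acc=99 shift=7
acc=16355 shift=14
acc=983011 shift=21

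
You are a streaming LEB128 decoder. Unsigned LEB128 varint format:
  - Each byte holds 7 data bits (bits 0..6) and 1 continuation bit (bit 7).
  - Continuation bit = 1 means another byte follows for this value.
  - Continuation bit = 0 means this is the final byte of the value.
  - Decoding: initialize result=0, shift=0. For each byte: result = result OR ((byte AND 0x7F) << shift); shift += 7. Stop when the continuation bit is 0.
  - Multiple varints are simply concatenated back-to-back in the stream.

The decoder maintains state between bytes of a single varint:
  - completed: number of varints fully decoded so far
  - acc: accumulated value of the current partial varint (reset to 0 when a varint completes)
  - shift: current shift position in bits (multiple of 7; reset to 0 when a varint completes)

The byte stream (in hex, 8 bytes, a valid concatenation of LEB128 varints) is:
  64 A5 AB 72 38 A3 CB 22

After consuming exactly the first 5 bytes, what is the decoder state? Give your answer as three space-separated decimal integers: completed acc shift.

Answer: 3 0 0

Derivation:
byte[0]=0x64 cont=0 payload=0x64: varint #1 complete (value=100); reset -> completed=1 acc=0 shift=0
byte[1]=0xA5 cont=1 payload=0x25: acc |= 37<<0 -> completed=1 acc=37 shift=7
byte[2]=0xAB cont=1 payload=0x2B: acc |= 43<<7 -> completed=1 acc=5541 shift=14
byte[3]=0x72 cont=0 payload=0x72: varint #2 complete (value=1873317); reset -> completed=2 acc=0 shift=0
byte[4]=0x38 cont=0 payload=0x38: varint #3 complete (value=56); reset -> completed=3 acc=0 shift=0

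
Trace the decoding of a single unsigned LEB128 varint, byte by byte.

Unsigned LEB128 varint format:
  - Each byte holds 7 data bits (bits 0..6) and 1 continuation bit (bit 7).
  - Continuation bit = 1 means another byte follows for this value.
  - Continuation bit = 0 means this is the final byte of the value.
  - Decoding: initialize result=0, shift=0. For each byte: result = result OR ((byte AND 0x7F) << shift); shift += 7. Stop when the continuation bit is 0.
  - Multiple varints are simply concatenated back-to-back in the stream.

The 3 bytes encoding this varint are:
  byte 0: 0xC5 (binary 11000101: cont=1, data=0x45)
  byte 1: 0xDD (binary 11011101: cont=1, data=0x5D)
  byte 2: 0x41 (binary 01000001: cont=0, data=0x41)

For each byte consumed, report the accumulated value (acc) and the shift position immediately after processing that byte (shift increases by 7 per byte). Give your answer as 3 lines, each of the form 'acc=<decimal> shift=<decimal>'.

byte 0=0xC5: payload=0x45=69, contrib = 69<<0 = 69; acc -> 69, shift -> 7
byte 1=0xDD: payload=0x5D=93, contrib = 93<<7 = 11904; acc -> 11973, shift -> 14
byte 2=0x41: payload=0x41=65, contrib = 65<<14 = 1064960; acc -> 1076933, shift -> 21

Answer: acc=69 shift=7
acc=11973 shift=14
acc=1076933 shift=21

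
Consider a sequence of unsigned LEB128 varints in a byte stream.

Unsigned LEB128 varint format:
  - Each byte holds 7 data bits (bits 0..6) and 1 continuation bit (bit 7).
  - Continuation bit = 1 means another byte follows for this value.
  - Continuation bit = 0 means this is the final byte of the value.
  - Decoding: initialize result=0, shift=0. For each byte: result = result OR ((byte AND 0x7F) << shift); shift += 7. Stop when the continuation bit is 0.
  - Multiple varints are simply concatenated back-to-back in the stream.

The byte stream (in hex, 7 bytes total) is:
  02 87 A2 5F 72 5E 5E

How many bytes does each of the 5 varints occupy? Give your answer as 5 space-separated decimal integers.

  byte[0]=0x02 cont=0 payload=0x02=2: acc |= 2<<0 -> acc=2 shift=7 [end]
Varint 1: bytes[0:1] = 02 -> value 2 (1 byte(s))
  byte[1]=0x87 cont=1 payload=0x07=7: acc |= 7<<0 -> acc=7 shift=7
  byte[2]=0xA2 cont=1 payload=0x22=34: acc |= 34<<7 -> acc=4359 shift=14
  byte[3]=0x5F cont=0 payload=0x5F=95: acc |= 95<<14 -> acc=1560839 shift=21 [end]
Varint 2: bytes[1:4] = 87 A2 5F -> value 1560839 (3 byte(s))
  byte[4]=0x72 cont=0 payload=0x72=114: acc |= 114<<0 -> acc=114 shift=7 [end]
Varint 3: bytes[4:5] = 72 -> value 114 (1 byte(s))
  byte[5]=0x5E cont=0 payload=0x5E=94: acc |= 94<<0 -> acc=94 shift=7 [end]
Varint 4: bytes[5:6] = 5E -> value 94 (1 byte(s))
  byte[6]=0x5E cont=0 payload=0x5E=94: acc |= 94<<0 -> acc=94 shift=7 [end]
Varint 5: bytes[6:7] = 5E -> value 94 (1 byte(s))

Answer: 1 3 1 1 1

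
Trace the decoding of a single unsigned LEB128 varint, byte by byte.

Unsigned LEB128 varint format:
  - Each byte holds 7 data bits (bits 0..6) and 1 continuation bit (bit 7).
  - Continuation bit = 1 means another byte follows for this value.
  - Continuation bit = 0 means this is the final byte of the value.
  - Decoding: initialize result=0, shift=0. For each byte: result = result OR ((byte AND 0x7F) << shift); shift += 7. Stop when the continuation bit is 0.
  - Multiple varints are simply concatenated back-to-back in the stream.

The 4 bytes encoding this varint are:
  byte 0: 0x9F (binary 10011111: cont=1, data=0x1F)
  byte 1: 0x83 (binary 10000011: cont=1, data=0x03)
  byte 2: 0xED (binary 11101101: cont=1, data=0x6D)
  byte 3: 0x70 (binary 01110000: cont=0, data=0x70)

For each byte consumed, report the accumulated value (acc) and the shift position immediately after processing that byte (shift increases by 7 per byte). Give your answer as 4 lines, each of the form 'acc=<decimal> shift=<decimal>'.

Answer: acc=31 shift=7
acc=415 shift=14
acc=1786271 shift=21
acc=236667295 shift=28

Derivation:
byte 0=0x9F: payload=0x1F=31, contrib = 31<<0 = 31; acc -> 31, shift -> 7
byte 1=0x83: payload=0x03=3, contrib = 3<<7 = 384; acc -> 415, shift -> 14
byte 2=0xED: payload=0x6D=109, contrib = 109<<14 = 1785856; acc -> 1786271, shift -> 21
byte 3=0x70: payload=0x70=112, contrib = 112<<21 = 234881024; acc -> 236667295, shift -> 28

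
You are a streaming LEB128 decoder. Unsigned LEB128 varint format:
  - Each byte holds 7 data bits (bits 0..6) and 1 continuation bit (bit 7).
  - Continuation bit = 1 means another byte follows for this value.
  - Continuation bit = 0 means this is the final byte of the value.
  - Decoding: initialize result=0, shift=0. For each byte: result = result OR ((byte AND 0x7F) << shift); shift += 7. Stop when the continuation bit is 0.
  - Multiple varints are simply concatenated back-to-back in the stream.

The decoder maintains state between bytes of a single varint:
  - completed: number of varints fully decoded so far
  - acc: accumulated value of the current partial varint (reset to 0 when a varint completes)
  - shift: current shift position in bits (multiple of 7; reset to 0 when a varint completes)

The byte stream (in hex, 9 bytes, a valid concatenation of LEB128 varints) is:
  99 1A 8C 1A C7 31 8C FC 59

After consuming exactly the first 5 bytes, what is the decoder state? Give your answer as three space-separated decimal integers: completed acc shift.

byte[0]=0x99 cont=1 payload=0x19: acc |= 25<<0 -> completed=0 acc=25 shift=7
byte[1]=0x1A cont=0 payload=0x1A: varint #1 complete (value=3353); reset -> completed=1 acc=0 shift=0
byte[2]=0x8C cont=1 payload=0x0C: acc |= 12<<0 -> completed=1 acc=12 shift=7
byte[3]=0x1A cont=0 payload=0x1A: varint #2 complete (value=3340); reset -> completed=2 acc=0 shift=0
byte[4]=0xC7 cont=1 payload=0x47: acc |= 71<<0 -> completed=2 acc=71 shift=7

Answer: 2 71 7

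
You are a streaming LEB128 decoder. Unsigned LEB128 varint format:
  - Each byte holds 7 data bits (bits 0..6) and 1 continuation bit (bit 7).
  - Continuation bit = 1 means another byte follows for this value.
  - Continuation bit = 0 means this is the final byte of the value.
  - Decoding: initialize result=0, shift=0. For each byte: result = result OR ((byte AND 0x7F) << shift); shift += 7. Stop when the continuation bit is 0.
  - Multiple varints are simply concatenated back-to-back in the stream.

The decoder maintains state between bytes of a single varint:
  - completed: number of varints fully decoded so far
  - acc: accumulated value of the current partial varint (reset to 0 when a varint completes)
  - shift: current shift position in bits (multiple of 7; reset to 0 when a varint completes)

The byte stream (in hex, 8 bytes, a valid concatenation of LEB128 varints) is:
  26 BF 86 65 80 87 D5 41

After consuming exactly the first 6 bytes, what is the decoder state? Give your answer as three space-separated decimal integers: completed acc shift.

byte[0]=0x26 cont=0 payload=0x26: varint #1 complete (value=38); reset -> completed=1 acc=0 shift=0
byte[1]=0xBF cont=1 payload=0x3F: acc |= 63<<0 -> completed=1 acc=63 shift=7
byte[2]=0x86 cont=1 payload=0x06: acc |= 6<<7 -> completed=1 acc=831 shift=14
byte[3]=0x65 cont=0 payload=0x65: varint #2 complete (value=1655615); reset -> completed=2 acc=0 shift=0
byte[4]=0x80 cont=1 payload=0x00: acc |= 0<<0 -> completed=2 acc=0 shift=7
byte[5]=0x87 cont=1 payload=0x07: acc |= 7<<7 -> completed=2 acc=896 shift=14

Answer: 2 896 14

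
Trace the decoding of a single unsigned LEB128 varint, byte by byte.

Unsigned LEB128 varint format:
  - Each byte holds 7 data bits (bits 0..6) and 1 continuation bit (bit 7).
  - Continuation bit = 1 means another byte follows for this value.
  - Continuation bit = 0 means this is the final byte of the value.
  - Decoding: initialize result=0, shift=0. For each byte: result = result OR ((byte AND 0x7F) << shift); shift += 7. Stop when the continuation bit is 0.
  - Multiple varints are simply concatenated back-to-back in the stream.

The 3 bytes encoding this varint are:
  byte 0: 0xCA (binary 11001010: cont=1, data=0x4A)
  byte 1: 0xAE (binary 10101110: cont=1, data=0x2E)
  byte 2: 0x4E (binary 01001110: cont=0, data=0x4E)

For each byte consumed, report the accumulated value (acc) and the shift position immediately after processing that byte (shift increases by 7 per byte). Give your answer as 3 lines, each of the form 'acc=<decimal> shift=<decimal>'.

byte 0=0xCA: payload=0x4A=74, contrib = 74<<0 = 74; acc -> 74, shift -> 7
byte 1=0xAE: payload=0x2E=46, contrib = 46<<7 = 5888; acc -> 5962, shift -> 14
byte 2=0x4E: payload=0x4E=78, contrib = 78<<14 = 1277952; acc -> 1283914, shift -> 21

Answer: acc=74 shift=7
acc=5962 shift=14
acc=1283914 shift=21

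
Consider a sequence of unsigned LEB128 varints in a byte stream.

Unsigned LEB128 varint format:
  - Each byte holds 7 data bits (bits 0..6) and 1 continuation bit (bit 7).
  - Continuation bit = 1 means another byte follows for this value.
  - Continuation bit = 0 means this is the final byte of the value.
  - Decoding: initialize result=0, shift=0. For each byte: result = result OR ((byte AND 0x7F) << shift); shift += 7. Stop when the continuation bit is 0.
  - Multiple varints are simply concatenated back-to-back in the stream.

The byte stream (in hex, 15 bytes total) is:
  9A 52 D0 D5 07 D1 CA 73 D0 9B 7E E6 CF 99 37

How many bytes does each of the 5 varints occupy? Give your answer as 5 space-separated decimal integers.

Answer: 2 3 3 3 4

Derivation:
  byte[0]=0x9A cont=1 payload=0x1A=26: acc |= 26<<0 -> acc=26 shift=7
  byte[1]=0x52 cont=0 payload=0x52=82: acc |= 82<<7 -> acc=10522 shift=14 [end]
Varint 1: bytes[0:2] = 9A 52 -> value 10522 (2 byte(s))
  byte[2]=0xD0 cont=1 payload=0x50=80: acc |= 80<<0 -> acc=80 shift=7
  byte[3]=0xD5 cont=1 payload=0x55=85: acc |= 85<<7 -> acc=10960 shift=14
  byte[4]=0x07 cont=0 payload=0x07=7: acc |= 7<<14 -> acc=125648 shift=21 [end]
Varint 2: bytes[2:5] = D0 D5 07 -> value 125648 (3 byte(s))
  byte[5]=0xD1 cont=1 payload=0x51=81: acc |= 81<<0 -> acc=81 shift=7
  byte[6]=0xCA cont=1 payload=0x4A=74: acc |= 74<<7 -> acc=9553 shift=14
  byte[7]=0x73 cont=0 payload=0x73=115: acc |= 115<<14 -> acc=1893713 shift=21 [end]
Varint 3: bytes[5:8] = D1 CA 73 -> value 1893713 (3 byte(s))
  byte[8]=0xD0 cont=1 payload=0x50=80: acc |= 80<<0 -> acc=80 shift=7
  byte[9]=0x9B cont=1 payload=0x1B=27: acc |= 27<<7 -> acc=3536 shift=14
  byte[10]=0x7E cont=0 payload=0x7E=126: acc |= 126<<14 -> acc=2067920 shift=21 [end]
Varint 4: bytes[8:11] = D0 9B 7E -> value 2067920 (3 byte(s))
  byte[11]=0xE6 cont=1 payload=0x66=102: acc |= 102<<0 -> acc=102 shift=7
  byte[12]=0xCF cont=1 payload=0x4F=79: acc |= 79<<7 -> acc=10214 shift=14
  byte[13]=0x99 cont=1 payload=0x19=25: acc |= 25<<14 -> acc=419814 shift=21
  byte[14]=0x37 cont=0 payload=0x37=55: acc |= 55<<21 -> acc=115763174 shift=28 [end]
Varint 5: bytes[11:15] = E6 CF 99 37 -> value 115763174 (4 byte(s))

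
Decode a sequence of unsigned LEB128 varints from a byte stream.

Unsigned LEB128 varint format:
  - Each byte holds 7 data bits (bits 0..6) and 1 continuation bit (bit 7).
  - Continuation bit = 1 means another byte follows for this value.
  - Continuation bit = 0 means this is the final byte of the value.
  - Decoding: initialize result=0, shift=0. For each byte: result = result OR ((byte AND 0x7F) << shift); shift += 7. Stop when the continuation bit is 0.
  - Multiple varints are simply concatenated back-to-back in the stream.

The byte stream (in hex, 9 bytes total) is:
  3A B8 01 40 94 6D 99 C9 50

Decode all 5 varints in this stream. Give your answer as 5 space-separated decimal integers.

  byte[0]=0x3A cont=0 payload=0x3A=58: acc |= 58<<0 -> acc=58 shift=7 [end]
Varint 1: bytes[0:1] = 3A -> value 58 (1 byte(s))
  byte[1]=0xB8 cont=1 payload=0x38=56: acc |= 56<<0 -> acc=56 shift=7
  byte[2]=0x01 cont=0 payload=0x01=1: acc |= 1<<7 -> acc=184 shift=14 [end]
Varint 2: bytes[1:3] = B8 01 -> value 184 (2 byte(s))
  byte[3]=0x40 cont=0 payload=0x40=64: acc |= 64<<0 -> acc=64 shift=7 [end]
Varint 3: bytes[3:4] = 40 -> value 64 (1 byte(s))
  byte[4]=0x94 cont=1 payload=0x14=20: acc |= 20<<0 -> acc=20 shift=7
  byte[5]=0x6D cont=0 payload=0x6D=109: acc |= 109<<7 -> acc=13972 shift=14 [end]
Varint 4: bytes[4:6] = 94 6D -> value 13972 (2 byte(s))
  byte[6]=0x99 cont=1 payload=0x19=25: acc |= 25<<0 -> acc=25 shift=7
  byte[7]=0xC9 cont=1 payload=0x49=73: acc |= 73<<7 -> acc=9369 shift=14
  byte[8]=0x50 cont=0 payload=0x50=80: acc |= 80<<14 -> acc=1320089 shift=21 [end]
Varint 5: bytes[6:9] = 99 C9 50 -> value 1320089 (3 byte(s))

Answer: 58 184 64 13972 1320089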